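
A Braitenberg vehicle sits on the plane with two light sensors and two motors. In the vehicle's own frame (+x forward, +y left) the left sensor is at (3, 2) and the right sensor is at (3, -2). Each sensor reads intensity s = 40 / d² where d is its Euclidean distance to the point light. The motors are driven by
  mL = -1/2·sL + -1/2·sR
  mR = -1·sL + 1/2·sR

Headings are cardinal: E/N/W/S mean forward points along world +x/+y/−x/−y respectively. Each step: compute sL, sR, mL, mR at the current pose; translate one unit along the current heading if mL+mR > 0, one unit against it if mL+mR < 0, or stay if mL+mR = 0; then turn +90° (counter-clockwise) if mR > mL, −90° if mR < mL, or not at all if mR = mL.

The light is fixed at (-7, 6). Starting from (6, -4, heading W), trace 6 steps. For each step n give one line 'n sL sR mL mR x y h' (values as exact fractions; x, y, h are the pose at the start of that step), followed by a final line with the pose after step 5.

0 10/61 10/41 -510/2501 -105/2501 6 -4 W
1 8/85 40/313 -2952/26605 -804/26605 7 -4 S
2 20/169 4/41 -748/6929 -482/6929 7 -3 E
3 40/157 40/261 -8360/40977 -7300/40977 6 -3 N
4 10/61 10/41 -510/2501 -105/2501 6 -4 W
5 8/85 40/313 -2952/26605 -804/26605 7 -4 S
final 7 -3 E

n=0: pose=(6,-4,W); sL=10/61, sR=10/41; mL=-510/2501, mR=-105/2501; mL+mR=-15/61 → advance -1; mR−mL=405/2501 → turn +1·90°
n=1: pose=(7,-4,S); sL=8/85, sR=40/313; mL=-2952/26605, mR=-804/26605; mL+mR=-12/85 → advance -1; mR−mL=2148/26605 → turn +1·90°
n=2: pose=(7,-3,E); sL=20/169, sR=4/41; mL=-748/6929, mR=-482/6929; mL+mR=-30/169 → advance -1; mR−mL=266/6929 → turn +1·90°
n=3: pose=(6,-3,N); sL=40/157, sR=40/261; mL=-8360/40977, mR=-7300/40977; mL+mR=-60/157 → advance -1; mR−mL=1060/40977 → turn +1·90°
n=4: pose=(6,-4,W); sL=10/61, sR=10/41; mL=-510/2501, mR=-105/2501; mL+mR=-15/61 → advance -1; mR−mL=405/2501 → turn +1·90°
n=5: pose=(7,-4,S); sL=8/85, sR=40/313; mL=-2952/26605, mR=-804/26605; mL+mR=-12/85 → advance -1; mR−mL=2148/26605 → turn +1·90°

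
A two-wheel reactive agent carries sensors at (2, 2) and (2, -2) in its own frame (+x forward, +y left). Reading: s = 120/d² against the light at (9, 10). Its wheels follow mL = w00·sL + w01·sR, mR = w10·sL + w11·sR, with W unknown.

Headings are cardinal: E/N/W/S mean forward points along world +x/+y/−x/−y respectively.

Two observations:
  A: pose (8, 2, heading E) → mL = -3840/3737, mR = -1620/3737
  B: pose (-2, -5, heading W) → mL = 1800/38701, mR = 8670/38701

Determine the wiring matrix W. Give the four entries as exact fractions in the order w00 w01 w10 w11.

obs A: pose=(8,2,E) → sL=120/37, sR=120/101, mL=-3840/3737, mR=-1620/3737
obs B: pose=(-2,-5,W) → sL=60/229, sR=60/169, mL=1800/38701, mR=8670/38701
sensor matrix S = [[120/37, 120/101], [60/229, 60/169]]; det S = 121507200/144625637
solve [mL_A; mL_B] = S·[w00; w01] and [mR_A; mR_B] = S·[w10; w11]:
  w00 = -1/2, w01 = 1/2, w10 = -1/2, w11 = 1

-1/2 1/2 -1/2 1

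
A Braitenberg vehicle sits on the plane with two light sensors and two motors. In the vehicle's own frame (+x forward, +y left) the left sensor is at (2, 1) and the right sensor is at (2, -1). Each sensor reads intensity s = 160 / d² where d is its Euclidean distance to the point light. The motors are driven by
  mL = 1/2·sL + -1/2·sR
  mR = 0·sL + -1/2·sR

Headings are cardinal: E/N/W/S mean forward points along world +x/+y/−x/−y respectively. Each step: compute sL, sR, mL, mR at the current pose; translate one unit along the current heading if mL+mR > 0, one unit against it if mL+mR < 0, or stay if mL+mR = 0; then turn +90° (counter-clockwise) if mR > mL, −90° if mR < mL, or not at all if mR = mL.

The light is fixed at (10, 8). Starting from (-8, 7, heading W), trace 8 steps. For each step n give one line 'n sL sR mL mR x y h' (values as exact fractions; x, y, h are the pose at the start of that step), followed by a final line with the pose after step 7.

n=0: pose=(-8,7,W); sL=40/101, sR=2/5; mL=-1/505, mR=-1/5; mL+mR=-102/505 → advance -1; mR−mL=-20/101 → turn -1·90°
n=1: pose=(-7,7,N); sL=32/65, sR=160/257; mL=-1088/16705, mR=-80/257; mL+mR=-6288/16705 → advance -1; mR−mL=-16/65 → turn -1·90°
n=2: pose=(-7,6,E); sL=80/113, sR=80/117; mL=160/13221, mR=-40/117; mL+mR=-4360/13221 → advance -1; mR−mL=-40/113 → turn -1·90°
n=3: pose=(-8,6,S); sL=32/61, sR=160/377; mL=1152/22997, mR=-80/377; mL+mR=-3728/22997 → advance -1; mR−mL=-16/61 → turn -1·90°
n=4: pose=(-8,7,W); sL=40/101, sR=2/5; mL=-1/505, mR=-1/5; mL+mR=-102/505 → advance -1; mR−mL=-20/101 → turn -1·90°
n=5: pose=(-7,7,N); sL=32/65, sR=160/257; mL=-1088/16705, mR=-80/257; mL+mR=-6288/16705 → advance -1; mR−mL=-16/65 → turn -1·90°
n=6: pose=(-7,6,E); sL=80/113, sR=80/117; mL=160/13221, mR=-40/117; mL+mR=-4360/13221 → advance -1; mR−mL=-40/113 → turn -1·90°
n=7: pose=(-8,6,S); sL=32/61, sR=160/377; mL=1152/22997, mR=-80/377; mL+mR=-3728/22997 → advance -1; mR−mL=-16/61 → turn -1·90°

0 40/101 2/5 -1/505 -1/5 -8 7 W
1 32/65 160/257 -1088/16705 -80/257 -7 7 N
2 80/113 80/117 160/13221 -40/117 -7 6 E
3 32/61 160/377 1152/22997 -80/377 -8 6 S
4 40/101 2/5 -1/505 -1/5 -8 7 W
5 32/65 160/257 -1088/16705 -80/257 -7 7 N
6 80/113 80/117 160/13221 -40/117 -7 6 E
7 32/61 160/377 1152/22997 -80/377 -8 6 S
final -8 7 W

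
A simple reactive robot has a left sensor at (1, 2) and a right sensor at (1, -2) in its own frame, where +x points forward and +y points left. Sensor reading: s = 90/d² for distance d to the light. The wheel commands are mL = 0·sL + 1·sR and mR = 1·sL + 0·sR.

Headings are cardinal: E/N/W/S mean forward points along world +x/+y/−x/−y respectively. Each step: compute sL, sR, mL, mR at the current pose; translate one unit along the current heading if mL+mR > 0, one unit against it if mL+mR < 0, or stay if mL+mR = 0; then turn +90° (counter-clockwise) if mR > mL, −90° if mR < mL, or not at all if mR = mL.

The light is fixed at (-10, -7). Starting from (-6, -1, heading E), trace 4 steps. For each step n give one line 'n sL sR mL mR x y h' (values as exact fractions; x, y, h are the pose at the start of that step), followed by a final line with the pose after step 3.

0 90/89 90/41 90/41 90/89 -6 -1 E
1 45/37 45/17 45/17 45/37 -5 -1 S
2 18/5 18/13 18/13 18/5 -5 -2 W
3 45/26 9/2 9/2 45/26 -6 -2 S
final -6 -3 W

n=0: pose=(-6,-1,E); sL=90/89, sR=90/41; mL=90/41, mR=90/89; mL+mR=11700/3649 → advance +1; mR−mL=-4320/3649 → turn -1·90°
n=1: pose=(-5,-1,S); sL=45/37, sR=45/17; mL=45/17, mR=45/37; mL+mR=2430/629 → advance +1; mR−mL=-900/629 → turn -1·90°
n=2: pose=(-5,-2,W); sL=18/5, sR=18/13; mL=18/13, mR=18/5; mL+mR=324/65 → advance +1; mR−mL=144/65 → turn +1·90°
n=3: pose=(-6,-2,S); sL=45/26, sR=9/2; mL=9/2, mR=45/26; mL+mR=81/13 → advance +1; mR−mL=-36/13 → turn -1·90°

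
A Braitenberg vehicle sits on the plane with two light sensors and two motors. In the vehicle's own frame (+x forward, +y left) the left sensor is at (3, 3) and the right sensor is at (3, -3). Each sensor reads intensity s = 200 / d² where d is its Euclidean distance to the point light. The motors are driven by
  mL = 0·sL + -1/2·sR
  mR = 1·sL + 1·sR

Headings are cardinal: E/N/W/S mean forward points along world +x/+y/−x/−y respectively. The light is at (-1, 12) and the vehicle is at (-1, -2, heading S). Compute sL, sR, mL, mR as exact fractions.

left sensor world pos  = (2, -5); dL² = 298
right sensor world pos = (-4, -5); dR² = 298
sL = 200/298 = 100/149
sR = 200/298 = 100/149
mL = 0·sL + -1/2·sR = -50/149
mR = 1·sL + 1·sR = 200/149

100/149 100/149 -50/149 200/149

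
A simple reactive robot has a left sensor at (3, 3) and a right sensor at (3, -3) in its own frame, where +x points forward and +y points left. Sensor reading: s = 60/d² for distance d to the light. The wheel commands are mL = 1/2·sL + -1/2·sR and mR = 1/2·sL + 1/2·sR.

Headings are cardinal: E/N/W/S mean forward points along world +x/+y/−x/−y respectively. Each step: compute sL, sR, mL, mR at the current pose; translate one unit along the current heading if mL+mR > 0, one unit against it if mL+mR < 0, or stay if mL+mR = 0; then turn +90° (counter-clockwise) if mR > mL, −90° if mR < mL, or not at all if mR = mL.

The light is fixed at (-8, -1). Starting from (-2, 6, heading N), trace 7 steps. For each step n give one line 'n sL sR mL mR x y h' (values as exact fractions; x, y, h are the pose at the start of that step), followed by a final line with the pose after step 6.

n=0: pose=(-2,6,N); sL=60/109, sR=60/181; mL=2160/19729, mR=8700/19729; mL+mR=60/109 → advance +1; mR−mL=60/181 → turn +1·90°
n=1: pose=(-2,7,W); sL=30/17, sR=6/13; mL=144/221, mR=246/221; mL+mR=30/17 → advance +1; mR−mL=6/13 → turn +1·90°
n=2: pose=(-3,7,S); sL=60/89, sR=60/29; mL=-1800/2581, mR=3540/2581; mL+mR=60/89 → advance +1; mR−mL=60/29 → turn +1·90°
n=3: pose=(-3,6,E); sL=15/41, sR=3/4; mL=-63/328, mR=183/328; mL+mR=15/41 → advance +1; mR−mL=3/4 → turn +1·90°
n=4: pose=(-2,6,N); sL=60/109, sR=60/181; mL=2160/19729, mR=8700/19729; mL+mR=60/109 → advance +1; mR−mL=60/181 → turn +1·90°
n=5: pose=(-2,7,W); sL=30/17, sR=6/13; mL=144/221, mR=246/221; mL+mR=30/17 → advance +1; mR−mL=6/13 → turn +1·90°
n=6: pose=(-3,7,S); sL=60/89, sR=60/29; mL=-1800/2581, mR=3540/2581; mL+mR=60/89 → advance +1; mR−mL=60/29 → turn +1·90°

0 60/109 60/181 2160/19729 8700/19729 -2 6 N
1 30/17 6/13 144/221 246/221 -2 7 W
2 60/89 60/29 -1800/2581 3540/2581 -3 7 S
3 15/41 3/4 -63/328 183/328 -3 6 E
4 60/109 60/181 2160/19729 8700/19729 -2 6 N
5 30/17 6/13 144/221 246/221 -2 7 W
6 60/89 60/29 -1800/2581 3540/2581 -3 7 S
final -3 6 E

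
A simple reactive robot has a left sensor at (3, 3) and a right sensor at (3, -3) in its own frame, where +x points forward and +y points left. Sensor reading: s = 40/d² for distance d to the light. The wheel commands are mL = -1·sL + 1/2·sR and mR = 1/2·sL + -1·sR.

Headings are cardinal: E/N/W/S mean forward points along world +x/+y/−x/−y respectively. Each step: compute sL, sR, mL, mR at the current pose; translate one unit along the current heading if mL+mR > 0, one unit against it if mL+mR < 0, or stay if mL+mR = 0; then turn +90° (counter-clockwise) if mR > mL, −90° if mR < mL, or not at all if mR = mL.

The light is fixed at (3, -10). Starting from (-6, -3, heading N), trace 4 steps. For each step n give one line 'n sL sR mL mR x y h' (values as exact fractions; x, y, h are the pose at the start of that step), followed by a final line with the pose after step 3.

n=0: pose=(-6,-3,N); sL=10/61, sR=5/17; mL=-35/2074, mR=-220/1037; mL+mR=-475/2074 → advance -1; mR−mL=-405/2074 → turn -1·90°
n=1: pose=(-6,-4,E); sL=40/117, sR=8/9; mL=4/39, mR=-28/39; mL+mR=-8/13 → advance -1; mR−mL=-32/39 → turn -1·90°
n=2: pose=(-7,-4,S); sL=20/29, sR=20/89; mL=-1490/2581, mR=310/2581; mL+mR=-1180/2581 → advance -1; mR−mL=1800/2581 → turn +1·90°
n=3: pose=(-7,-3,E); sL=40/149, sR=8/13; mL=76/1937, mR=-932/1937; mL+mR=-856/1937 → advance -1; mR−mL=-1008/1937 → turn -1·90°

0 10/61 5/17 -35/2074 -220/1037 -6 -3 N
1 40/117 8/9 4/39 -28/39 -6 -4 E
2 20/29 20/89 -1490/2581 310/2581 -7 -4 S
3 40/149 8/13 76/1937 -932/1937 -7 -3 E
final -8 -3 S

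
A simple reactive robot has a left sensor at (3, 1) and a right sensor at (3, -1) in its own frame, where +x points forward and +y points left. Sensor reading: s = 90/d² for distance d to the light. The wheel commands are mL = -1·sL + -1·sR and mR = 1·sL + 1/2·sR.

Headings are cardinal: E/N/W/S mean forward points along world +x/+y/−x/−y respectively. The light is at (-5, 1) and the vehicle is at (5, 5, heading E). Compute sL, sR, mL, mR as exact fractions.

45/97 45/89 -8370/8633 12375/17266

left sensor world pos  = (8, 6); dL² = 194
right sensor world pos = (8, 4); dR² = 178
sL = 90/194 = 45/97
sR = 90/178 = 45/89
mL = -1·sL + -1·sR = -8370/8633
mR = 1·sL + 1/2·sR = 12375/17266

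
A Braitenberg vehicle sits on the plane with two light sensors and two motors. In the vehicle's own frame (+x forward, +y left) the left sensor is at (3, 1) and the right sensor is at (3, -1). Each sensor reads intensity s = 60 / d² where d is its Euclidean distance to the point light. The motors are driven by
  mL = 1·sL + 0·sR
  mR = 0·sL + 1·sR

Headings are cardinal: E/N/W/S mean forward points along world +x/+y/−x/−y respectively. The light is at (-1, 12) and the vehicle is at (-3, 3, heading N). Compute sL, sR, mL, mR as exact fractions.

4/3 60/37 4/3 60/37

left sensor world pos  = (-4, 6); dL² = 45
right sensor world pos = (-2, 6); dR² = 37
sL = 60/45 = 4/3
sR = 60/37 = 60/37
mL = 1·sL + 0·sR = 4/3
mR = 0·sL + 1·sR = 60/37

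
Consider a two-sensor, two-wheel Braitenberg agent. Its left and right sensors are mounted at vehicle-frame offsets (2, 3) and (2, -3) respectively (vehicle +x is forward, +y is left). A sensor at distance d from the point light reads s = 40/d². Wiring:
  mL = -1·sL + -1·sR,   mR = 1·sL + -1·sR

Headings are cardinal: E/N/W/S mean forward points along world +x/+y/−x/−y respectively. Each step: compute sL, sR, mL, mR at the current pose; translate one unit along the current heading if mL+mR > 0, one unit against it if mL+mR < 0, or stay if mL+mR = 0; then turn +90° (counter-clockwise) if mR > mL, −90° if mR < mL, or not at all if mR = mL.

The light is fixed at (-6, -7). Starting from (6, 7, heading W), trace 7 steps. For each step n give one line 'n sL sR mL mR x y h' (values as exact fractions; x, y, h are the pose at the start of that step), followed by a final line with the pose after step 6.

n=0: pose=(6,7,W); sL=40/221, sR=40/389; mL=-24400/85969, mR=6720/85969; mL+mR=-80/389 → advance -1; mR−mL=80/221 → turn +1·90°
n=1: pose=(7,7,S); sL=1/10, sR=10/61; mL=-161/610, mR=-39/610; mL+mR=-20/61 → advance -1; mR−mL=1/5 → turn +1·90°
n=2: pose=(7,8,E); sL=40/549, sR=40/369; mL=-1360/7503, mR=-800/22509; mL+mR=-80/369 → advance -1; mR−mL=80/549 → turn +1·90°
n=3: pose=(6,8,N); sL=4/37, sR=20/257; mL=-1768/9509, mR=288/9509; mL+mR=-40/257 → advance -1; mR−mL=8/37 → turn +1·90°
n=4: pose=(6,7,W); sL=40/221, sR=40/389; mL=-24400/85969, mR=6720/85969; mL+mR=-80/389 → advance -1; mR−mL=80/221 → turn +1·90°
n=5: pose=(7,7,S); sL=1/10, sR=10/61; mL=-161/610, mR=-39/610; mL+mR=-20/61 → advance -1; mR−mL=1/5 → turn +1·90°
n=6: pose=(7,8,E); sL=40/549, sR=40/369; mL=-1360/7503, mR=-800/22509; mL+mR=-80/369 → advance -1; mR−mL=80/549 → turn +1·90°

0 40/221 40/389 -24400/85969 6720/85969 6 7 W
1 1/10 10/61 -161/610 -39/610 7 7 S
2 40/549 40/369 -1360/7503 -800/22509 7 8 E
3 4/37 20/257 -1768/9509 288/9509 6 8 N
4 40/221 40/389 -24400/85969 6720/85969 6 7 W
5 1/10 10/61 -161/610 -39/610 7 7 S
6 40/549 40/369 -1360/7503 -800/22509 7 8 E
final 6 8 N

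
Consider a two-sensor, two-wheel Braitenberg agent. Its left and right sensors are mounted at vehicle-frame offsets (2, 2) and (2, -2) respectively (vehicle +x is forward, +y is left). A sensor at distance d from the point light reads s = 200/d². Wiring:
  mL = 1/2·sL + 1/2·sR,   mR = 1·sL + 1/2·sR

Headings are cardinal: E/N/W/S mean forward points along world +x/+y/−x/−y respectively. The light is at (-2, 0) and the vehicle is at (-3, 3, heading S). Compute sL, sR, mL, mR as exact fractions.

left sensor world pos  = (-1, 1); dL² = 2
right sensor world pos = (-5, 1); dR² = 10
sL = 200/2 = 100
sR = 200/10 = 20
mL = 1/2·sL + 1/2·sR = 60
mR = 1·sL + 1/2·sR = 110

100 20 60 110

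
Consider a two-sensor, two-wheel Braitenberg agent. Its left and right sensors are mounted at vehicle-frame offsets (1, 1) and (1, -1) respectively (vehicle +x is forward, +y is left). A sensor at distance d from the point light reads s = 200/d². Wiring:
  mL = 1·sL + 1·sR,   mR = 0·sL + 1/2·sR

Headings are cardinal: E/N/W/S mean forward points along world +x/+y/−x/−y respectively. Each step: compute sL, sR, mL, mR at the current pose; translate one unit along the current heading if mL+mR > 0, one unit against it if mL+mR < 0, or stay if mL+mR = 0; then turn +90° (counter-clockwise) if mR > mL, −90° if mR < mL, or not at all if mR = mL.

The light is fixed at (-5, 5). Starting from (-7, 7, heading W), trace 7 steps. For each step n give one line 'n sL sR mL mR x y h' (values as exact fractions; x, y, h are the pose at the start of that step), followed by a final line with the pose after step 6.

n=0: pose=(-7,7,W); sL=20, sR=100/9; mL=280/9, mR=50/9; mL+mR=110/3 → advance +1; mR−mL=-230/9 → turn -1·90°
n=1: pose=(-8,7,N); sL=8, sR=200/13; mL=304/13, mR=100/13; mL+mR=404/13 → advance +1; mR−mL=-204/13 → turn -1·90°
n=2: pose=(-8,8,E); sL=10, sR=25; mL=35, mR=25/2; mL+mR=95/2 → advance +1; mR−mL=-45/2 → turn -1·90°
n=3: pose=(-7,8,S); sL=40, sR=200/13; mL=720/13, mR=100/13; mL+mR=820/13 → advance +1; mR−mL=-620/13 → turn -1·90°
n=4: pose=(-7,7,W); sL=20, sR=100/9; mL=280/9, mR=50/9; mL+mR=110/3 → advance +1; mR−mL=-230/9 → turn -1·90°
n=5: pose=(-8,7,N); sL=8, sR=200/13; mL=304/13, mR=100/13; mL+mR=404/13 → advance +1; mR−mL=-204/13 → turn -1·90°
n=6: pose=(-8,8,E); sL=10, sR=25; mL=35, mR=25/2; mL+mR=95/2 → advance +1; mR−mL=-45/2 → turn -1·90°

0 20 100/9 280/9 50/9 -7 7 W
1 8 200/13 304/13 100/13 -8 7 N
2 10 25 35 25/2 -8 8 E
3 40 200/13 720/13 100/13 -7 8 S
4 20 100/9 280/9 50/9 -7 7 W
5 8 200/13 304/13 100/13 -8 7 N
6 10 25 35 25/2 -8 8 E
final -7 8 S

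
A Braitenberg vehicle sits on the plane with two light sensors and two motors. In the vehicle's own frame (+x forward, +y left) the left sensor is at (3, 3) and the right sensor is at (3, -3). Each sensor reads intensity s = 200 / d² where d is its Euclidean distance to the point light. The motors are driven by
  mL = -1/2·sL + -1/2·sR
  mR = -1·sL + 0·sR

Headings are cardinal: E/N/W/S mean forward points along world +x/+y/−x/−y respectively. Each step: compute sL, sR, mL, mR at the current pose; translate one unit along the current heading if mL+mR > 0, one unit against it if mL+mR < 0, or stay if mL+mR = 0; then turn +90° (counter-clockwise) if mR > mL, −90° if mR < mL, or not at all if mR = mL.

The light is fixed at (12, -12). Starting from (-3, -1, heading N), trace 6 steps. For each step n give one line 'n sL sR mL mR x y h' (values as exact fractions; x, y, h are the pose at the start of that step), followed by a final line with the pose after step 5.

n=0: pose=(-3,-1,N); sL=5/13, sR=10/17; mL=-215/442, mR=-5/13; mL+mR=-385/442 → advance -1; mR−mL=45/442 → turn +1·90°
n=1: pose=(-3,-2,W); sL=200/373, sR=200/493; mL=-86600/183889, mR=-200/373; mL+mR=-185200/183889 → advance -1; mR−mL=-12000/183889 → turn -1·90°
n=2: pose=(-2,-2,N); sL=100/229, sR=20/29; mL=-3740/6641, mR=-100/229; mL+mR=-6640/6641 → advance -1; mR−mL=840/6641 → turn +1·90°
n=3: pose=(-2,-3,W); sL=8/13, sR=200/433; mL=-3032/5629, mR=-8/13; mL+mR=-6496/5629 → advance -1; mR−mL=-432/5629 → turn -1·90°
n=4: pose=(-1,-3,N); sL=1/2, sR=50/61; mL=-161/244, mR=-1/2; mL+mR=-283/244 → advance -1; mR−mL=39/244 → turn +1·90°
n=5: pose=(-1,-4,W); sL=200/281, sR=200/377; mL=-65800/105937, mR=-200/281; mL+mR=-141200/105937 → advance -1; mR−mL=-9600/105937 → turn -1·90°

0 5/13 10/17 -215/442 -5/13 -3 -1 N
1 200/373 200/493 -86600/183889 -200/373 -3 -2 W
2 100/229 20/29 -3740/6641 -100/229 -2 -2 N
3 8/13 200/433 -3032/5629 -8/13 -2 -3 W
4 1/2 50/61 -161/244 -1/2 -1 -3 N
5 200/281 200/377 -65800/105937 -200/281 -1 -4 W
final 0 -4 N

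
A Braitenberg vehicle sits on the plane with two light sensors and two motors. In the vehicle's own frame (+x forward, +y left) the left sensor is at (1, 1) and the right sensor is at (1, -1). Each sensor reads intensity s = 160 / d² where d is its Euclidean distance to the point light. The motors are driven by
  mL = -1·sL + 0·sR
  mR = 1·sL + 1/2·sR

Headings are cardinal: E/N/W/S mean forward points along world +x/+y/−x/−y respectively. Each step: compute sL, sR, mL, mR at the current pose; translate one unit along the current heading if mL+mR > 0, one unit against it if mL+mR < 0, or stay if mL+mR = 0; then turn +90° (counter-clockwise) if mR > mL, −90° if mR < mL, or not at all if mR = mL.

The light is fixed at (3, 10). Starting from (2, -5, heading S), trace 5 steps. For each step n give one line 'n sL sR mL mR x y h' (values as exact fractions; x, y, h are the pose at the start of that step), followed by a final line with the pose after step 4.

0 5/8 8/13 -5/8 97/104 2 -5 S
1 32/45 160/289 -32/45 12848/13005 2 -6 E
2 80/113 80/113 -80/113 120/113 3 -6 N
3 160/257 160/197 -160/257 52080/50629 3 -5 W
4 5/8 8/13 -5/8 97/104 2 -5 S
final 2 -6 E

n=0: pose=(2,-5,S); sL=5/8, sR=8/13; mL=-5/8, mR=97/104; mL+mR=4/13 → advance +1; mR−mL=81/52 → turn +1·90°
n=1: pose=(2,-6,E); sL=32/45, sR=160/289; mL=-32/45, mR=12848/13005; mL+mR=80/289 → advance +1; mR−mL=22096/13005 → turn +1·90°
n=2: pose=(3,-6,N); sL=80/113, sR=80/113; mL=-80/113, mR=120/113; mL+mR=40/113 → advance +1; mR−mL=200/113 → turn +1·90°
n=3: pose=(3,-5,W); sL=160/257, sR=160/197; mL=-160/257, mR=52080/50629; mL+mR=80/197 → advance +1; mR−mL=83600/50629 → turn +1·90°
n=4: pose=(2,-5,S); sL=5/8, sR=8/13; mL=-5/8, mR=97/104; mL+mR=4/13 → advance +1; mR−mL=81/52 → turn +1·90°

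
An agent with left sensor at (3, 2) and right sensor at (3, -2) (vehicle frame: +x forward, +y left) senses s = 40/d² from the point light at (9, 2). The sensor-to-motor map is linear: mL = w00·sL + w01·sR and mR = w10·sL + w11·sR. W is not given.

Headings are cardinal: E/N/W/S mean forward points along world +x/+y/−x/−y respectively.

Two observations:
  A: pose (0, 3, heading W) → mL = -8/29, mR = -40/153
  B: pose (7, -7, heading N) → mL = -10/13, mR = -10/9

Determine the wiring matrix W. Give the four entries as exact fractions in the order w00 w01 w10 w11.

-1 0 0 -1

obs A: pose=(0,3,W) → sL=8/29, sR=40/153, mL=-8/29, mR=-40/153
obs B: pose=(7,-7,N) → sL=10/13, sR=10/9, mL=-10/13, mR=-10/9
sensor matrix S = [[8/29, 40/153], [10/13, 10/9]]; det S = 6080/57681
solve [mL_A; mL_B] = S·[w00; w01] and [mR_A; mR_B] = S·[w10; w11]:
  w00 = -1, w01 = 0, w10 = 0, w11 = -1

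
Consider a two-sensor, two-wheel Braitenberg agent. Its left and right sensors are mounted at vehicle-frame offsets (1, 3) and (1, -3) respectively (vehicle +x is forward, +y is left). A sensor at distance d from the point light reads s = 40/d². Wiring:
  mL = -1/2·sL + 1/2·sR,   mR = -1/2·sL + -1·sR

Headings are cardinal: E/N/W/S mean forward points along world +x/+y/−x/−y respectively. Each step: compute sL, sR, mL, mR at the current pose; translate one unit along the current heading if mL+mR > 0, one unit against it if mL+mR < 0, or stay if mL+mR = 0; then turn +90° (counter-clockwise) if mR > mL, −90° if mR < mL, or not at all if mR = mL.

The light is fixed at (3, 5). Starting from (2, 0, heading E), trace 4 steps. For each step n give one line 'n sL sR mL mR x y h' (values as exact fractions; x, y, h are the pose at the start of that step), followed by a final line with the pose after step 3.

0 10 5/8 -75/16 -45/8 2 0 E
1 40/37 40/61 -480/2257 -2700/2257 1 0 S
2 20/29 4 48/29 -126/29 1 1 W
3 8/5 40/13 48/65 -252/65 2 1 N
final 2 0 E

n=0: pose=(2,0,E); sL=10, sR=5/8; mL=-75/16, mR=-45/8; mL+mR=-165/16 → advance -1; mR−mL=-15/16 → turn -1·90°
n=1: pose=(1,0,S); sL=40/37, sR=40/61; mL=-480/2257, mR=-2700/2257; mL+mR=-3180/2257 → advance -1; mR−mL=-60/61 → turn -1·90°
n=2: pose=(1,1,W); sL=20/29, sR=4; mL=48/29, mR=-126/29; mL+mR=-78/29 → advance -1; mR−mL=-6 → turn -1·90°
n=3: pose=(2,1,N); sL=8/5, sR=40/13; mL=48/65, mR=-252/65; mL+mR=-204/65 → advance -1; mR−mL=-60/13 → turn -1·90°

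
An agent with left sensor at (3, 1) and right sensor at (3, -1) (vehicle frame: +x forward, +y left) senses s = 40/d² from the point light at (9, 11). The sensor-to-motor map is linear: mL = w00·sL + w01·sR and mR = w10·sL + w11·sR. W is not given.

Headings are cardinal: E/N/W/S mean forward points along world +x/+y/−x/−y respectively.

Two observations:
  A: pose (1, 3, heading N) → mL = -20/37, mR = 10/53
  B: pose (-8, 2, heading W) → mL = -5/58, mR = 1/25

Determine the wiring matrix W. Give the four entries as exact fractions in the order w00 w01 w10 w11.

obs A: pose=(1,3,N) → sL=20/53, sR=20/37, mL=-20/37, mR=10/53
obs B: pose=(-8,2,W) → sL=2/25, sR=5/58, mL=-5/58, mR=1/25
sensor matrix S = [[20/53, 20/37], [2/25, 5/58]]; det S = -3046/284345
solve [mL_A; mL_B] = S·[w00; w01] and [mR_A; mR_B] = S·[w10; w11]:
  w00 = 0, w01 = -1, w10 = 1/2, w11 = 0

0 -1 1/2 0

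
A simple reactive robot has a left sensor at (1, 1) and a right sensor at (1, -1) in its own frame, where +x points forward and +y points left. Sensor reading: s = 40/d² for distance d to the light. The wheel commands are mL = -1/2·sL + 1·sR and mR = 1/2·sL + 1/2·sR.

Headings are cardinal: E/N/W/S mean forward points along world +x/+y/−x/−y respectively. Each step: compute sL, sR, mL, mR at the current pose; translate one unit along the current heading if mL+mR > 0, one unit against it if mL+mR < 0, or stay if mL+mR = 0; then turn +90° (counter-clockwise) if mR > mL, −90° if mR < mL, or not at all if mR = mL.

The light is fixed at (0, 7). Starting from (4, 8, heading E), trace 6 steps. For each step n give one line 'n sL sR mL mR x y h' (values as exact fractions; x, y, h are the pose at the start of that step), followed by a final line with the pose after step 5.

0 40/29 8/5 132/145 216/145 4 8 E
1 2 1 0 3/2 5 8 N
2 40/17 8/5 36/85 168/85 5 9 W
3 20/13 4 42/13 36/13 4 9 S
4 40/9 40/13 100/117 440/117 4 8 W
5 5/2 10 35/4 25/4 3 8 S
final 3 7 W

n=0: pose=(4,8,E); sL=40/29, sR=8/5; mL=132/145, mR=216/145; mL+mR=12/5 → advance +1; mR−mL=84/145 → turn +1·90°
n=1: pose=(5,8,N); sL=2, sR=1; mL=0, mR=3/2; mL+mR=3/2 → advance +1; mR−mL=3/2 → turn +1·90°
n=2: pose=(5,9,W); sL=40/17, sR=8/5; mL=36/85, mR=168/85; mL+mR=12/5 → advance +1; mR−mL=132/85 → turn +1·90°
n=3: pose=(4,9,S); sL=20/13, sR=4; mL=42/13, mR=36/13; mL+mR=6 → advance +1; mR−mL=-6/13 → turn -1·90°
n=4: pose=(4,8,W); sL=40/9, sR=40/13; mL=100/117, mR=440/117; mL+mR=60/13 → advance +1; mR−mL=340/117 → turn +1·90°
n=5: pose=(3,8,S); sL=5/2, sR=10; mL=35/4, mR=25/4; mL+mR=15 → advance +1; mR−mL=-5/2 → turn -1·90°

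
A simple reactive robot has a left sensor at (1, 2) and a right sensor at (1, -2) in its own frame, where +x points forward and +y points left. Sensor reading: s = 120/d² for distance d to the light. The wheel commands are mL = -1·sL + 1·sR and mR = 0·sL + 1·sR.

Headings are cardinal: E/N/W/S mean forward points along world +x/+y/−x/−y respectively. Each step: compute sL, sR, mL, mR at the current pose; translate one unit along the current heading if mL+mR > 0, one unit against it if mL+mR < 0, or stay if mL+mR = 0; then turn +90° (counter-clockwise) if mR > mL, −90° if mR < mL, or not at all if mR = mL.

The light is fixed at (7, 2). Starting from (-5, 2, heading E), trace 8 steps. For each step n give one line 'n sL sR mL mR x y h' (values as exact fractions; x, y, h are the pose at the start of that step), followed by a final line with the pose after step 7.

0 24/25 24/25 0 24/25 -5 2 E
1 12/17 60/41 528/697 60/41 -4 2 N
2 24/29 40/51 -64/1479 40/51 -4 3 W
3 6/5 30/49 -144/245 30/49 -5 3 S
4 24/25 24/25 0 24/25 -5 2 E
5 12/17 60/41 528/697 60/41 -4 2 N
6 24/29 40/51 -64/1479 40/51 -4 3 W
7 6/5 30/49 -144/245 30/49 -5 3 S
final -5 2 E

n=0: pose=(-5,2,E); sL=24/25, sR=24/25; mL=0, mR=24/25; mL+mR=24/25 → advance +1; mR−mL=24/25 → turn +1·90°
n=1: pose=(-4,2,N); sL=12/17, sR=60/41; mL=528/697, mR=60/41; mL+mR=1548/697 → advance +1; mR−mL=12/17 → turn +1·90°
n=2: pose=(-4,3,W); sL=24/29, sR=40/51; mL=-64/1479, mR=40/51; mL+mR=1096/1479 → advance +1; mR−mL=24/29 → turn +1·90°
n=3: pose=(-5,3,S); sL=6/5, sR=30/49; mL=-144/245, mR=30/49; mL+mR=6/245 → advance +1; mR−mL=6/5 → turn +1·90°
n=4: pose=(-5,2,E); sL=24/25, sR=24/25; mL=0, mR=24/25; mL+mR=24/25 → advance +1; mR−mL=24/25 → turn +1·90°
n=5: pose=(-4,2,N); sL=12/17, sR=60/41; mL=528/697, mR=60/41; mL+mR=1548/697 → advance +1; mR−mL=12/17 → turn +1·90°
n=6: pose=(-4,3,W); sL=24/29, sR=40/51; mL=-64/1479, mR=40/51; mL+mR=1096/1479 → advance +1; mR−mL=24/29 → turn +1·90°
n=7: pose=(-5,3,S); sL=6/5, sR=30/49; mL=-144/245, mR=30/49; mL+mR=6/245 → advance +1; mR−mL=6/5 → turn +1·90°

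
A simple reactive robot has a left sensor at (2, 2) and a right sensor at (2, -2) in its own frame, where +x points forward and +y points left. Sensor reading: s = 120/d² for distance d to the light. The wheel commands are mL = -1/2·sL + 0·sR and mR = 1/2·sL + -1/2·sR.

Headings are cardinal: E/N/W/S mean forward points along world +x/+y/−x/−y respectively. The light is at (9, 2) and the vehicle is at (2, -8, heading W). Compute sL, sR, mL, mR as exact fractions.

8/15 24/29 -4/15 -64/435

left sensor world pos  = (0, -10); dL² = 225
right sensor world pos = (0, -6); dR² = 145
sL = 120/225 = 8/15
sR = 120/145 = 24/29
mL = -1/2·sL + 0·sR = -4/15
mR = 1/2·sL + -1/2·sR = -64/435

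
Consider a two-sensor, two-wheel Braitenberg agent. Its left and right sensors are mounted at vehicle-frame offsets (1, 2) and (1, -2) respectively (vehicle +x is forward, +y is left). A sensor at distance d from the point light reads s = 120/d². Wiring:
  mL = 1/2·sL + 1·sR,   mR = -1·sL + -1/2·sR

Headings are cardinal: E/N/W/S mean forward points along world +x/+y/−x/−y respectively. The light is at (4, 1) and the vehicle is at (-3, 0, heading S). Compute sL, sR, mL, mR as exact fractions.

left sensor world pos  = (-1, -1); dL² = 29
right sensor world pos = (-5, -1); dR² = 85
sL = 120/29 = 120/29
sR = 120/85 = 24/17
mL = 1/2·sL + 1·sR = 1716/493
mR = -1·sL + -1/2·sR = -2388/493

120/29 24/17 1716/493 -2388/493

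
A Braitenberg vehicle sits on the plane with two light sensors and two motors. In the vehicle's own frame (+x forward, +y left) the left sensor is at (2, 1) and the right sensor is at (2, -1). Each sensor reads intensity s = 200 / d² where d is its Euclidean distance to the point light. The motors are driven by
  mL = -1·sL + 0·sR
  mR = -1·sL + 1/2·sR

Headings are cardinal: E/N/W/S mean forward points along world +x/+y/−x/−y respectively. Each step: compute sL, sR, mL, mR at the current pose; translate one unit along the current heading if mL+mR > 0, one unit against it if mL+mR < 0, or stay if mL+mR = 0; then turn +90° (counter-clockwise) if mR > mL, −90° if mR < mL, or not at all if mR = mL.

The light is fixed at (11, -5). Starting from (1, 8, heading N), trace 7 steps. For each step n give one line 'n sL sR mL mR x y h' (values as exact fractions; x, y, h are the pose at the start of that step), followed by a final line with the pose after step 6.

n=0: pose=(1,8,N); sL=100/173, sR=100/153; mL=-100/173, mR=-6650/26469; mL+mR=-21950/26469 → advance -1; mR−mL=50/153 → turn +1·90°
n=1: pose=(1,7,W); sL=40/53, sR=200/313; mL=-40/53, mR=-7220/16589; mL+mR=-19740/16589 → advance -1; mR−mL=100/313 → turn +1·90°
n=2: pose=(2,7,S); sL=50/41, sR=1; mL=-50/41, mR=-59/82; mL+mR=-159/82 → advance -1; mR−mL=1/2 → turn +1·90°
n=3: pose=(2,8,E); sL=40/49, sR=200/193; mL=-40/49, mR=-2820/9457; mL+mR=-10540/9457 → advance -1; mR−mL=100/193 → turn +1·90°
n=4: pose=(1,8,N); sL=100/173, sR=100/153; mL=-100/173, mR=-6650/26469; mL+mR=-21950/26469 → advance -1; mR−mL=50/153 → turn +1·90°
n=5: pose=(1,7,W); sL=40/53, sR=200/313; mL=-40/53, mR=-7220/16589; mL+mR=-19740/16589 → advance -1; mR−mL=100/313 → turn +1·90°
n=6: pose=(2,7,S); sL=50/41, sR=1; mL=-50/41, mR=-59/82; mL+mR=-159/82 → advance -1; mR−mL=1/2 → turn +1·90°

0 100/173 100/153 -100/173 -6650/26469 1 8 N
1 40/53 200/313 -40/53 -7220/16589 1 7 W
2 50/41 1 -50/41 -59/82 2 7 S
3 40/49 200/193 -40/49 -2820/9457 2 8 E
4 100/173 100/153 -100/173 -6650/26469 1 8 N
5 40/53 200/313 -40/53 -7220/16589 1 7 W
6 50/41 1 -50/41 -59/82 2 7 S
final 2 8 E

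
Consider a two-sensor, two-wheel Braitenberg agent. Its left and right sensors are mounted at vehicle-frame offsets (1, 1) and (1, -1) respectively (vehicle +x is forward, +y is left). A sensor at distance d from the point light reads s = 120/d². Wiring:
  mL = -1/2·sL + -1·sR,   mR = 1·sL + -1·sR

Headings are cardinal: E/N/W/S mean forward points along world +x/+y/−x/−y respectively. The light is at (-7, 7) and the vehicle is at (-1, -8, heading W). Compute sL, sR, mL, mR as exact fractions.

120/281 120/221 -46980/62101 -7200/62101

left sensor world pos  = (-2, -9); dL² = 281
right sensor world pos = (-2, -7); dR² = 221
sL = 120/281 = 120/281
sR = 120/221 = 120/221
mL = -1/2·sL + -1·sR = -46980/62101
mR = 1·sL + -1·sR = -7200/62101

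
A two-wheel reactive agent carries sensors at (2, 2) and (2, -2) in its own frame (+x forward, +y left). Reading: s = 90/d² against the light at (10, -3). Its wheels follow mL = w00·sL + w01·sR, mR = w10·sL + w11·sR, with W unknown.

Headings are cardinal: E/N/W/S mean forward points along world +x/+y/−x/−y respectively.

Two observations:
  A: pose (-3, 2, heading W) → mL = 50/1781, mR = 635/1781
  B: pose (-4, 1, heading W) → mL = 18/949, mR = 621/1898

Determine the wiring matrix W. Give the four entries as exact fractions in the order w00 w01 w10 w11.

obs A: pose=(-3,2,W) → sL=5/13, sR=45/137, mL=50/1781, mR=635/1781
obs B: pose=(-4,1,W) → sL=9/26, sR=45/146, mL=18/949, mR=621/1898
sensor matrix S = [[5/13, 45/137], [9/26, 45/146]]; det S = 630/130013
solve [mL_A; mL_B] = S·[w00; w01] and [mR_A; mR_B] = S·[w10; w11]:
  w00 = 1/2, w01 = -1/2, w10 = 1/2, w11 = 1/2

1/2 -1/2 1/2 1/2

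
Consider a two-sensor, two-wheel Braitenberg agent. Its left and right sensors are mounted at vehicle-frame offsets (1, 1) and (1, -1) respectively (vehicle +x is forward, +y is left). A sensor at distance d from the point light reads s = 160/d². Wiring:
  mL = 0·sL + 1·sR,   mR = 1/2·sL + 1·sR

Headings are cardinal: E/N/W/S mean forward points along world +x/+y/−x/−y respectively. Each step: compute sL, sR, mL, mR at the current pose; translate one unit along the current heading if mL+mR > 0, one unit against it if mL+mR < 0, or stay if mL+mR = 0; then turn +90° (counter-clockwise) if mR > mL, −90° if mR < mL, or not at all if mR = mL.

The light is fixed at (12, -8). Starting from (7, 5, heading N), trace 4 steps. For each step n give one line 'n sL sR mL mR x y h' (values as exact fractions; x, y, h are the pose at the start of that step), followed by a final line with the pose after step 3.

0 20/29 40/53 40/53 1690/1537 7 5 N
1 32/41 160/261 160/261 10736/10701 7 6 W
2 80/97 80/109 80/109 12120/10573 6 6 S
3 160/221 160/169 160/169 3760/2873 6 5 E
final 7 5 N

n=0: pose=(7,5,N); sL=20/29, sR=40/53; mL=40/53, mR=1690/1537; mL+mR=2850/1537 → advance +1; mR−mL=10/29 → turn +1·90°
n=1: pose=(7,6,W); sL=32/41, sR=160/261; mL=160/261, mR=10736/10701; mL+mR=17296/10701 → advance +1; mR−mL=16/41 → turn +1·90°
n=2: pose=(6,6,S); sL=80/97, sR=80/109; mL=80/109, mR=12120/10573; mL+mR=19880/10573 → advance +1; mR−mL=40/97 → turn +1·90°
n=3: pose=(6,5,E); sL=160/221, sR=160/169; mL=160/169, mR=3760/2873; mL+mR=6480/2873 → advance +1; mR−mL=80/221 → turn +1·90°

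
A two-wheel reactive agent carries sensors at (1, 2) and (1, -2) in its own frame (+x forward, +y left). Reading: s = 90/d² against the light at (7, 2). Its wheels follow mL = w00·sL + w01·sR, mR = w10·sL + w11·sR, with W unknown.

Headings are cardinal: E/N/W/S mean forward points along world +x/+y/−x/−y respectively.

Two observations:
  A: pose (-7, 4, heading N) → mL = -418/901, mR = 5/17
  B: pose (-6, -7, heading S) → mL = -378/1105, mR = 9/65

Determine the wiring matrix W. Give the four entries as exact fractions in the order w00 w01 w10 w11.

-1/2 -1/2 0 1/2

obs A: pose=(-7,4,N) → sL=18/53, sR=10/17, mL=-418/901, mR=5/17
obs B: pose=(-6,-7,S) → sL=90/221, sR=18/65, mL=-378/1105, mR=9/65
sensor matrix S = [[18/53, 10/17], [90/221, 18/65]]; det S = -144864/995605
solve [mL_A; mL_B] = S·[w00; w01] and [mR_A; mR_B] = S·[w10; w11]:
  w00 = -1/2, w01 = -1/2, w10 = 0, w11 = 1/2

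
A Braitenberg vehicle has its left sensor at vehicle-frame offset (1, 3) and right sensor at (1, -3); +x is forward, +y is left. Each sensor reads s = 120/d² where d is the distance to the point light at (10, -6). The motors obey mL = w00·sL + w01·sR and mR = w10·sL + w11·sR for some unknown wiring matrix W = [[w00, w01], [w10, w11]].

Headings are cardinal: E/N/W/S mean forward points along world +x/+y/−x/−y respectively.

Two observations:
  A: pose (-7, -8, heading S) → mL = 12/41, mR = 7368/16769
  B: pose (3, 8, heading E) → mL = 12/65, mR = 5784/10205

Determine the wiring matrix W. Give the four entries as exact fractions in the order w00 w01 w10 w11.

obs A: pose=(-7,-8,S) → sL=24/41, sR=120/409, mL=12/41, mR=7368/16769
obs B: pose=(3,8,E) → sL=24/65, sR=120/157, mL=12/65, mR=5784/10205
sensor matrix S = [[24/41, 120/409], [24/65, 120/157]]; det S = 11605248/34225529
solve [mL_A; mL_B] = S·[w00; w01] and [mR_A; mR_B] = S·[w10; w11]:
  w00 = 1/2, w01 = 0, w10 = 1/2, w11 = 1/2

1/2 0 1/2 1/2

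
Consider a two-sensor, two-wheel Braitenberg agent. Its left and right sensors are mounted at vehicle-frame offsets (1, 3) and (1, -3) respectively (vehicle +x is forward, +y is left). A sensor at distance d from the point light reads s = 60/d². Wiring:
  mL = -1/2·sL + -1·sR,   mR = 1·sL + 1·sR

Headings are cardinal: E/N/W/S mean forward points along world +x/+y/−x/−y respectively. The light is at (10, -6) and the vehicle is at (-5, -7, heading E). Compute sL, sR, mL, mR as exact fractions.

3/10 15/53 -459/1060 309/530

left sensor world pos  = (-4, -4); dL² = 200
right sensor world pos = (-4, -10); dR² = 212
sL = 60/200 = 3/10
sR = 60/212 = 15/53
mL = -1/2·sL + -1·sR = -459/1060
mR = 1·sL + 1·sR = 309/530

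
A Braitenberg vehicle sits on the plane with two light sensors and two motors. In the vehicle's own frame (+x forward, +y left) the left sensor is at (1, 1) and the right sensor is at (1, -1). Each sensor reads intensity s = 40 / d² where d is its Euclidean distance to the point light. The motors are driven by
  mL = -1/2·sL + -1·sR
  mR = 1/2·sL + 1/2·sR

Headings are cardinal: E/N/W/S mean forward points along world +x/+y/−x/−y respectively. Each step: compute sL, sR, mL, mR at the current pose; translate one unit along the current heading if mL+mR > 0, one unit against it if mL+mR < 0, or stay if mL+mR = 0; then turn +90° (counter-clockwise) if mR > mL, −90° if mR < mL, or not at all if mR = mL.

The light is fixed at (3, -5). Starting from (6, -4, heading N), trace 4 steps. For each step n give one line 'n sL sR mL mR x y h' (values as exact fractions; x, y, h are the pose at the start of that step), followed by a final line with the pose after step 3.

0 5 2 -9/2 7/2 6 -4 N
1 8 8 -12 8 6 -5 W
2 20/13 4 -62/13 36/13 7 -5 S
3 40/29 8/5 -332/145 216/145 7 -4 E
final 6 -4 N

n=0: pose=(6,-4,N); sL=5, sR=2; mL=-9/2, mR=7/2; mL+mR=-1 → advance -1; mR−mL=8 → turn +1·90°
n=1: pose=(6,-5,W); sL=8, sR=8; mL=-12, mR=8; mL+mR=-4 → advance -1; mR−mL=20 → turn +1·90°
n=2: pose=(7,-5,S); sL=20/13, sR=4; mL=-62/13, mR=36/13; mL+mR=-2 → advance -1; mR−mL=98/13 → turn +1·90°
n=3: pose=(7,-4,E); sL=40/29, sR=8/5; mL=-332/145, mR=216/145; mL+mR=-4/5 → advance -1; mR−mL=548/145 → turn +1·90°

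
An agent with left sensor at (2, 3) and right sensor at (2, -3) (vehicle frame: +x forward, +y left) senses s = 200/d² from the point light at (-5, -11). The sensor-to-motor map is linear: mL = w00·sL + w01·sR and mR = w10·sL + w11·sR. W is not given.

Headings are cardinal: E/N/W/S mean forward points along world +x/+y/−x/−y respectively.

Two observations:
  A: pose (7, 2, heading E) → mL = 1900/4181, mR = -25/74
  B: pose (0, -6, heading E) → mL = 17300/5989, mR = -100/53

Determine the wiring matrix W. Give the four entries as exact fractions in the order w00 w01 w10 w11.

-1/2 1 0 -1/2

obs A: pose=(7,2,E) → sL=50/113, sR=25/37, mL=1900/4181, mR=-25/74
obs B: pose=(0,-6,E) → sL=200/113, sR=200/53, mL=17300/5989, mR=-100/53
sensor matrix S = [[50/113, 25/37], [200/113, 200/53]]; det S = 105000/221593
solve [mL_A; mL_B] = S·[w00; w01] and [mR_A; mR_B] = S·[w10; w11]:
  w00 = -1/2, w01 = 1, w10 = 0, w11 = -1/2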